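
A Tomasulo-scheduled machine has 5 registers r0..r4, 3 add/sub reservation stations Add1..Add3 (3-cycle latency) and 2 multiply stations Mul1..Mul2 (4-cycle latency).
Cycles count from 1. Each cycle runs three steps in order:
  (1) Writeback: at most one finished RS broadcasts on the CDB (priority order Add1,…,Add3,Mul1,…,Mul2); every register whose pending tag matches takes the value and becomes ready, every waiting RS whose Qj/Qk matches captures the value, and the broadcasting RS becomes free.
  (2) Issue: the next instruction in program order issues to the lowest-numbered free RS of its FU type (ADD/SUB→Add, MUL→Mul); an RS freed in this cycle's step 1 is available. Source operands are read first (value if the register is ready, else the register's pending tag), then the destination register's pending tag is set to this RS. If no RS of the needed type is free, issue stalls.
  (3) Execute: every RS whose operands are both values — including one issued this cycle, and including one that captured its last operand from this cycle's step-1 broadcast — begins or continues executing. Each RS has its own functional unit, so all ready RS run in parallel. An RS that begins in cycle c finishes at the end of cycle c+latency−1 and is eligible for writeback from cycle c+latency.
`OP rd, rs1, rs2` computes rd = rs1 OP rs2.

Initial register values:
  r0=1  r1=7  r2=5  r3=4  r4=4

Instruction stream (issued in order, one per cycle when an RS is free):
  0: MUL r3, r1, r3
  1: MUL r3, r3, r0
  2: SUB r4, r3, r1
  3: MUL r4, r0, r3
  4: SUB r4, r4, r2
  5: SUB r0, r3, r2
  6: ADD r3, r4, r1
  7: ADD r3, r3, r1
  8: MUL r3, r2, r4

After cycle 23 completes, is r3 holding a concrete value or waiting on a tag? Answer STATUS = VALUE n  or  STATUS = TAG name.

cycle 1: issue MUL r3<-Mul1 // r0:1,r1:7,r2:5,r3:Mul1,r4:4
cycle 2: issue MUL r3<-Mul2 // r0:1,r1:7,r2:5,r3:Mul2,r4:4
cycle 3: issue SUB r4<-Add1 // r0:1,r1:7,r2:5,r3:Mul2,r4:Add1
cycle 4: stall // r0:1,r1:7,r2:5,r3:Mul2,r4:Add1
cycle 5: CDB Mul1=28; issue MUL r4<-Mul1 // r0:1,r1:7,r2:5,r3:Mul2,r4:Mul1
cycle 6: issue SUB r4<-Add2 // r0:1,r1:7,r2:5,r3:Mul2,r4:Add2
cycle 7: issue SUB r0<-Add3 // r0:Add3,r1:7,r2:5,r3:Mul2,r4:Add2
cycle 8: stall // r0:Add3,r1:7,r2:5,r3:Mul2,r4:Add2
cycle 9: CDB Mul2=28; stall // r0:Add3,r1:7,r2:5,r3:28,r4:Add2
cycle 10: stall // r0:Add3,r1:7,r2:5,r3:28,r4:Add2
cycle 11: stall // r0:Add3,r1:7,r2:5,r3:28,r4:Add2
cycle 12: CDB Add1=21; issue ADD r3<-Add1 // r0:Add3,r1:7,r2:5,r3:Add1,r4:Add2
cycle 13: CDB Add3=23; issue ADD r3<-Add3 // r0:23,r1:7,r2:5,r3:Add3,r4:Add2
cycle 14: CDB Mul1=28; issue MUL r3<-Mul1 // r0:23,r1:7,r2:5,r3:Mul1,r4:Add2
cycle 15: - // r0:23,r1:7,r2:5,r3:Mul1,r4:Add2
cycle 16: - // r0:23,r1:7,r2:5,r3:Mul1,r4:Add2
cycle 17: CDB Add2=23 // r0:23,r1:7,r2:5,r3:Mul1,r4:23
cycle 18: - // r0:23,r1:7,r2:5,r3:Mul1,r4:23
cycle 19: - // r0:23,r1:7,r2:5,r3:Mul1,r4:23
cycle 20: CDB Add1=30 // r0:23,r1:7,r2:5,r3:Mul1,r4:23
cycle 21: CDB Mul1=115 // r0:23,r1:7,r2:5,r3:115,r4:23
cycle 22: - // r0:23,r1:7,r2:5,r3:115,r4:23
cycle 23: CDB Add3=37 // r0:23,r1:7,r2:5,r3:115,r4:23

STATUS = VALUE 115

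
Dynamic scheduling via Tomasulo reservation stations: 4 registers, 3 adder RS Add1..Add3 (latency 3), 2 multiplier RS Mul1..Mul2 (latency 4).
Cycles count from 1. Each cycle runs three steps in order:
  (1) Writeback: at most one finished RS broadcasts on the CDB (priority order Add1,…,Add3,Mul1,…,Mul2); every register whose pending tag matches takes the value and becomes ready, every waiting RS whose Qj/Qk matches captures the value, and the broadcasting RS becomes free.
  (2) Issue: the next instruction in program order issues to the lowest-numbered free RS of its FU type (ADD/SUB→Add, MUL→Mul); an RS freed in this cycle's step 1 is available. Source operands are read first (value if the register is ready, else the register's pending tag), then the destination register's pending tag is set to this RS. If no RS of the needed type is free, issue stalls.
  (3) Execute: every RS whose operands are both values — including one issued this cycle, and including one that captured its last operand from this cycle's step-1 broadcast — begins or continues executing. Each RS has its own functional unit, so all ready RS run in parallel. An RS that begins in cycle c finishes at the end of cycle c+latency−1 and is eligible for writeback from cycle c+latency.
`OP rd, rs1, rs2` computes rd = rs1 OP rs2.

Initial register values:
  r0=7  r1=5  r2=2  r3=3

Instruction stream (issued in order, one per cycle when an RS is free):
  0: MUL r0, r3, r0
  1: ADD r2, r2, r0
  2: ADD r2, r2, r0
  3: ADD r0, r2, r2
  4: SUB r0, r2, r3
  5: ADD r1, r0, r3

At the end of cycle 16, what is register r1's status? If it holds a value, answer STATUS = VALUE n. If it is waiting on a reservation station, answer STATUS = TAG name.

cycle 1: issue MUL r0<-Mul1 // r0:Mul1,r1:5,r2:2,r3:3
cycle 2: issue ADD r2<-Add1 // r0:Mul1,r1:5,r2:Add1,r3:3
cycle 3: issue ADD r2<-Add2 // r0:Mul1,r1:5,r2:Add2,r3:3
cycle 4: issue ADD r0<-Add3 // r0:Add3,r1:5,r2:Add2,r3:3
cycle 5: CDB Mul1=21; stall // r0:Add3,r1:5,r2:Add2,r3:3
cycle 6: stall // r0:Add3,r1:5,r2:Add2,r3:3
cycle 7: stall // r0:Add3,r1:5,r2:Add2,r3:3
cycle 8: CDB Add1=23; issue SUB r0<-Add1 // r0:Add1,r1:5,r2:Add2,r3:3
cycle 9: stall // r0:Add1,r1:5,r2:Add2,r3:3
cycle 10: stall // r0:Add1,r1:5,r2:Add2,r3:3
cycle 11: CDB Add2=44; issue ADD r1<-Add2 // r0:Add1,r1:Add2,r2:44,r3:3
cycle 12: - // r0:Add1,r1:Add2,r2:44,r3:3
cycle 13: - // r0:Add1,r1:Add2,r2:44,r3:3
cycle 14: CDB Add1=41 // r0:41,r1:Add2,r2:44,r3:3
cycle 15: CDB Add3=88 // r0:41,r1:Add2,r2:44,r3:3
cycle 16: - // r0:41,r1:Add2,r2:44,r3:3

STATUS = TAG Add2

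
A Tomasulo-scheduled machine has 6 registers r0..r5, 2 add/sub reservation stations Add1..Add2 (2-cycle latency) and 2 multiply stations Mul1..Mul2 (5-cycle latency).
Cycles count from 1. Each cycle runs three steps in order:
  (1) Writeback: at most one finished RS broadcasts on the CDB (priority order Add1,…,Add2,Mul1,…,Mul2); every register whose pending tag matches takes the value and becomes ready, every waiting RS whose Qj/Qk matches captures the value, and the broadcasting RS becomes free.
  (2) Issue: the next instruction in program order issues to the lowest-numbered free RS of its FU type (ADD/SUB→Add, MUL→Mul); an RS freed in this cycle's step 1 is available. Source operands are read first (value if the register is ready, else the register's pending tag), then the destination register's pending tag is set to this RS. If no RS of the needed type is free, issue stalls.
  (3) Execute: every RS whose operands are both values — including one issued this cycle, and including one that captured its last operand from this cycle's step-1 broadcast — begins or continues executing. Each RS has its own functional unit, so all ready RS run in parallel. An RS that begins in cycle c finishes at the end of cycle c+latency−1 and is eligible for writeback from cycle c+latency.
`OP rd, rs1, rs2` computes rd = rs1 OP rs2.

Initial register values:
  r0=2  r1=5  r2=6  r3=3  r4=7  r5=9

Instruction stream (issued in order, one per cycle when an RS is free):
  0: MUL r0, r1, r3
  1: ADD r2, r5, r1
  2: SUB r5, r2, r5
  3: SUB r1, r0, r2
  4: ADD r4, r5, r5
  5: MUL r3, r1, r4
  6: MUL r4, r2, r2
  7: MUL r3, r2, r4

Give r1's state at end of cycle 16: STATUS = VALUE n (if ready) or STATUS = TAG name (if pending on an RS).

  c1: issue MUL r0<-Mul1  regs: r0:Mul1,r1:5,r2:6,r3:3,r4:7,r5:9
  c2: issue ADD r2<-Add1  regs: r0:Mul1,r1:5,r2:Add1,r3:3,r4:7,r5:9
  c3: issue SUB r5<-Add2  regs: r0:Mul1,r1:5,r2:Add1,r3:3,r4:7,r5:Add2
  c4: CDB Add1=14; issue SUB r1<-Add1  regs: r0:Mul1,r1:Add1,r2:14,r3:3,r4:7,r5:Add2
  c5: stall  regs: r0:Mul1,r1:Add1,r2:14,r3:3,r4:7,r5:Add2
  c6: CDB Add2=5; issue ADD r4<-Add2  regs: r0:Mul1,r1:Add1,r2:14,r3:3,r4:Add2,r5:5
  c7: CDB Mul1=15; issue MUL r3<-Mul1  regs: r0:15,r1:Add1,r2:14,r3:Mul1,r4:Add2,r5:5
  c8: CDB Add2=10; issue MUL r4<-Mul2  regs: r0:15,r1:Add1,r2:14,r3:Mul1,r4:Mul2,r5:5
  c9: CDB Add1=1; stall  regs: r0:15,r1:1,r2:14,r3:Mul1,r4:Mul2,r5:5
  c10: stall  regs: r0:15,r1:1,r2:14,r3:Mul1,r4:Mul2,r5:5
  c11: stall  regs: r0:15,r1:1,r2:14,r3:Mul1,r4:Mul2,r5:5
  c12: stall  regs: r0:15,r1:1,r2:14,r3:Mul1,r4:Mul2,r5:5
  c13: CDB Mul2=196; issue MUL r3<-Mul2  regs: r0:15,r1:1,r2:14,r3:Mul2,r4:196,r5:5
  c14: CDB Mul1=10  regs: r0:15,r1:1,r2:14,r3:Mul2,r4:196,r5:5
  c15: -  regs: r0:15,r1:1,r2:14,r3:Mul2,r4:196,r5:5
  c16: -  regs: r0:15,r1:1,r2:14,r3:Mul2,r4:196,r5:5

STATUS = VALUE 1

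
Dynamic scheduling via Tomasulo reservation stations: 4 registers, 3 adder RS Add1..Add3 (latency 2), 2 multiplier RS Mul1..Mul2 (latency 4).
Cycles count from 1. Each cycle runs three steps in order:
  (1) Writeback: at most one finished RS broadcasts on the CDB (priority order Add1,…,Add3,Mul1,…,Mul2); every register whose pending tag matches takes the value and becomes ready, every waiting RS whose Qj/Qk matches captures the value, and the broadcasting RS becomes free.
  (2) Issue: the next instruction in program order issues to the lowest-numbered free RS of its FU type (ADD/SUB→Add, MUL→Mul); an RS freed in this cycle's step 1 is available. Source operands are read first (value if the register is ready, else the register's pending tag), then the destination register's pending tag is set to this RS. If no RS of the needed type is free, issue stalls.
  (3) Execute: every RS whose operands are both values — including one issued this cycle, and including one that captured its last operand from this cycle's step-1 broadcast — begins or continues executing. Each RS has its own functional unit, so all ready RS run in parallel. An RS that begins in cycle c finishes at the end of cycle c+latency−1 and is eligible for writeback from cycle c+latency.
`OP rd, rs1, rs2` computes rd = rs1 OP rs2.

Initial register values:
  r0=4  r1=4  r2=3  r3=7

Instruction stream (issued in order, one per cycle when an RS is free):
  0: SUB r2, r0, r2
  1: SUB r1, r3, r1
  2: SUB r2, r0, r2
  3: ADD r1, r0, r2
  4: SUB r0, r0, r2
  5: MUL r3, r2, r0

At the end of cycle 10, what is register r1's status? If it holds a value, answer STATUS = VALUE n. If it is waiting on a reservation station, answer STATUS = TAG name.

STATUS = VALUE 7

c1: issue SUB r2<-Add1 | r0:4,r1:4,r2:Add1,r3:7
c2: issue SUB r1<-Add2 | r0:4,r1:Add2,r2:Add1,r3:7
c3: CDB Add1=1; issue SUB r2<-Add1 | r0:4,r1:Add2,r2:Add1,r3:7
c4: CDB Add2=3; issue ADD r1<-Add2 | r0:4,r1:Add2,r2:Add1,r3:7
c5: CDB Add1=3; issue SUB r0<-Add1 | r0:Add1,r1:Add2,r2:3,r3:7
c6: issue MUL r3<-Mul1 | r0:Add1,r1:Add2,r2:3,r3:Mul1
c7: CDB Add1=1 | r0:1,r1:Add2,r2:3,r3:Mul1
c8: CDB Add2=7 | r0:1,r1:7,r2:3,r3:Mul1
c9: - | r0:1,r1:7,r2:3,r3:Mul1
c10: - | r0:1,r1:7,r2:3,r3:Mul1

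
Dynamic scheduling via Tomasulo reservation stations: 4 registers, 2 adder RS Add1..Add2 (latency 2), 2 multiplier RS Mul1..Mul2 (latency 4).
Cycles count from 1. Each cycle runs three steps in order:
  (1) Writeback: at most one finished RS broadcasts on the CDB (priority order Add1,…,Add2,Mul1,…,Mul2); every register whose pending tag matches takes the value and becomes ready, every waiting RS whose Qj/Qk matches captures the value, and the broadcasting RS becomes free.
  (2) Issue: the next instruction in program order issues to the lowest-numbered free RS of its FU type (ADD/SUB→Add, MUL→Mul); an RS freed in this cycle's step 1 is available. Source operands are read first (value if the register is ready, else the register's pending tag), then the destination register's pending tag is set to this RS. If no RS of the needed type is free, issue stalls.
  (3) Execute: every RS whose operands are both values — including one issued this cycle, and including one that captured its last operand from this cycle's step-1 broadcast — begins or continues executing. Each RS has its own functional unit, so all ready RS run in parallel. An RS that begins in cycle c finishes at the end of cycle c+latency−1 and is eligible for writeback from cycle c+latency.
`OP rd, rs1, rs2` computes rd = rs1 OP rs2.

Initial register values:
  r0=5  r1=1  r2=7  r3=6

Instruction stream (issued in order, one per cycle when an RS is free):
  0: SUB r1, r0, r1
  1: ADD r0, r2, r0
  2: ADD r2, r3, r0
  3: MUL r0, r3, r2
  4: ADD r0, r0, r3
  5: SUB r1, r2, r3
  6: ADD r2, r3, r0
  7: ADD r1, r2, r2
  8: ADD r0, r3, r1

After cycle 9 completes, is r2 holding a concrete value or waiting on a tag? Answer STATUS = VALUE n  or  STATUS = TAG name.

cycle 1: issue SUB r1<-Add1 // r0:5,r1:Add1,r2:7,r3:6
cycle 2: issue ADD r0<-Add2 // r0:Add2,r1:Add1,r2:7,r3:6
cycle 3: CDB Add1=4; issue ADD r2<-Add1 // r0:Add2,r1:4,r2:Add1,r3:6
cycle 4: CDB Add2=12; issue MUL r0<-Mul1 // r0:Mul1,r1:4,r2:Add1,r3:6
cycle 5: issue ADD r0<-Add2 // r0:Add2,r1:4,r2:Add1,r3:6
cycle 6: CDB Add1=18; issue SUB r1<-Add1 // r0:Add2,r1:Add1,r2:18,r3:6
cycle 7: stall // r0:Add2,r1:Add1,r2:18,r3:6
cycle 8: CDB Add1=12; issue ADD r2<-Add1 // r0:Add2,r1:12,r2:Add1,r3:6
cycle 9: stall // r0:Add2,r1:12,r2:Add1,r3:6

STATUS = TAG Add1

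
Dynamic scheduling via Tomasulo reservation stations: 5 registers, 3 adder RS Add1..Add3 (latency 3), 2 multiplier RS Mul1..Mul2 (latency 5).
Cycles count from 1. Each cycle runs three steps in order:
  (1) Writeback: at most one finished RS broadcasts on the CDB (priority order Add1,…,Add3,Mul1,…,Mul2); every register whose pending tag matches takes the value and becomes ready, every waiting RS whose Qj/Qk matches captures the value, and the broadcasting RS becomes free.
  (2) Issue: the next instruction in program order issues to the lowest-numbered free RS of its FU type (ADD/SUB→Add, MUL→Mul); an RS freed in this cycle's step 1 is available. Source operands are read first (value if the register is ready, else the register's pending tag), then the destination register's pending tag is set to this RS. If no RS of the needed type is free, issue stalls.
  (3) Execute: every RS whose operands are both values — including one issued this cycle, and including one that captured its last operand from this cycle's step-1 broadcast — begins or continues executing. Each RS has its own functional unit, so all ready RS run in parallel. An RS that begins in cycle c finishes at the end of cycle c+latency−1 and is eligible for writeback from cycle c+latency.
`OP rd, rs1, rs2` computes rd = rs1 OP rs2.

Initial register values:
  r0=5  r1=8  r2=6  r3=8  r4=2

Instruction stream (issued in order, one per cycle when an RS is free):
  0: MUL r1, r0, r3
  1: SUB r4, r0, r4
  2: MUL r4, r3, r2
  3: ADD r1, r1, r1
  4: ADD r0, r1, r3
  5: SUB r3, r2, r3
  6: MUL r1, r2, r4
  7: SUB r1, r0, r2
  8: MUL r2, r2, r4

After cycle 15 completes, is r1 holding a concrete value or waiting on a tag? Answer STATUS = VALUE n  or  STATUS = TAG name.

cycle 1: issue MUL r1<-Mul1 // r0:5,r1:Mul1,r2:6,r3:8,r4:2
cycle 2: issue SUB r4<-Add1 // r0:5,r1:Mul1,r2:6,r3:8,r4:Add1
cycle 3: issue MUL r4<-Mul2 // r0:5,r1:Mul1,r2:6,r3:8,r4:Mul2
cycle 4: issue ADD r1<-Add2 // r0:5,r1:Add2,r2:6,r3:8,r4:Mul2
cycle 5: CDB Add1=3; issue ADD r0<-Add1 // r0:Add1,r1:Add2,r2:6,r3:8,r4:Mul2
cycle 6: CDB Mul1=40; issue SUB r3<-Add3 // r0:Add1,r1:Add2,r2:6,r3:Add3,r4:Mul2
cycle 7: issue MUL r1<-Mul1 // r0:Add1,r1:Mul1,r2:6,r3:Add3,r4:Mul2
cycle 8: CDB Mul2=48; stall // r0:Add1,r1:Mul1,r2:6,r3:Add3,r4:48
cycle 9: CDB Add2=80; issue SUB r1<-Add2 // r0:Add1,r1:Add2,r2:6,r3:Add3,r4:48
cycle 10: CDB Add3=-2; issue MUL r2<-Mul2 // r0:Add1,r1:Add2,r2:Mul2,r3:-2,r4:48
cycle 11: - // r0:Add1,r1:Add2,r2:Mul2,r3:-2,r4:48
cycle 12: CDB Add1=88 // r0:88,r1:Add2,r2:Mul2,r3:-2,r4:48
cycle 13: CDB Mul1=288 // r0:88,r1:Add2,r2:Mul2,r3:-2,r4:48
cycle 14: - // r0:88,r1:Add2,r2:Mul2,r3:-2,r4:48
cycle 15: CDB Add2=82 // r0:88,r1:82,r2:Mul2,r3:-2,r4:48

STATUS = VALUE 82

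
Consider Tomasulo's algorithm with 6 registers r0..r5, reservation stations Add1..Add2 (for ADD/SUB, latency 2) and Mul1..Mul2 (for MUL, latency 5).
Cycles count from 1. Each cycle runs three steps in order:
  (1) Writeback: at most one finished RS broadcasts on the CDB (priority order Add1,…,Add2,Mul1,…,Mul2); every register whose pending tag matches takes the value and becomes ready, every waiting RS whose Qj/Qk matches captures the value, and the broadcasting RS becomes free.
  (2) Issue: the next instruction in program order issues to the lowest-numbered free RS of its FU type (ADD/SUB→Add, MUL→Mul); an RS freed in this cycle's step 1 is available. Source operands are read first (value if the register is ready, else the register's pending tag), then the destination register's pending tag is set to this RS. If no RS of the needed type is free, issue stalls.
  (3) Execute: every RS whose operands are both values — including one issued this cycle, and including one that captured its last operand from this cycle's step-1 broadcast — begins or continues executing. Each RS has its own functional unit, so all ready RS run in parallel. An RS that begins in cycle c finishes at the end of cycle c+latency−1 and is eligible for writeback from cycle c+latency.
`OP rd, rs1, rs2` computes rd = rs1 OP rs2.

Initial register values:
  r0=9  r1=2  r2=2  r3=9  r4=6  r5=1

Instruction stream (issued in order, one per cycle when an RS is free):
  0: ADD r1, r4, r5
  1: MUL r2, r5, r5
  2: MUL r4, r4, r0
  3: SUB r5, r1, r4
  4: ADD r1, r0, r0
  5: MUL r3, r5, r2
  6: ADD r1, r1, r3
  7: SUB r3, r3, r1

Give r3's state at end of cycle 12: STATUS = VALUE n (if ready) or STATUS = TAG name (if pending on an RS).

STATUS = TAG Add1

  c1: issue ADD r1<-Add1  regs: r0:9,r1:Add1,r2:2,r3:9,r4:6,r5:1
  c2: issue MUL r2<-Mul1  regs: r0:9,r1:Add1,r2:Mul1,r3:9,r4:6,r5:1
  c3: CDB Add1=7; issue MUL r4<-Mul2  regs: r0:9,r1:7,r2:Mul1,r3:9,r4:Mul2,r5:1
  c4: issue SUB r5<-Add1  regs: r0:9,r1:7,r2:Mul1,r3:9,r4:Mul2,r5:Add1
  c5: issue ADD r1<-Add2  regs: r0:9,r1:Add2,r2:Mul1,r3:9,r4:Mul2,r5:Add1
  c6: stall  regs: r0:9,r1:Add2,r2:Mul1,r3:9,r4:Mul2,r5:Add1
  c7: CDB Add2=18; stall  regs: r0:9,r1:18,r2:Mul1,r3:9,r4:Mul2,r5:Add1
  c8: CDB Mul1=1; issue MUL r3<-Mul1  regs: r0:9,r1:18,r2:1,r3:Mul1,r4:Mul2,r5:Add1
  c9: CDB Mul2=54; issue ADD r1<-Add2  regs: r0:9,r1:Add2,r2:1,r3:Mul1,r4:54,r5:Add1
  c10: stall  regs: r0:9,r1:Add2,r2:1,r3:Mul1,r4:54,r5:Add1
  c11: CDB Add1=-47; issue SUB r3<-Add1  regs: r0:9,r1:Add2,r2:1,r3:Add1,r4:54,r5:-47
  c12: -  regs: r0:9,r1:Add2,r2:1,r3:Add1,r4:54,r5:-47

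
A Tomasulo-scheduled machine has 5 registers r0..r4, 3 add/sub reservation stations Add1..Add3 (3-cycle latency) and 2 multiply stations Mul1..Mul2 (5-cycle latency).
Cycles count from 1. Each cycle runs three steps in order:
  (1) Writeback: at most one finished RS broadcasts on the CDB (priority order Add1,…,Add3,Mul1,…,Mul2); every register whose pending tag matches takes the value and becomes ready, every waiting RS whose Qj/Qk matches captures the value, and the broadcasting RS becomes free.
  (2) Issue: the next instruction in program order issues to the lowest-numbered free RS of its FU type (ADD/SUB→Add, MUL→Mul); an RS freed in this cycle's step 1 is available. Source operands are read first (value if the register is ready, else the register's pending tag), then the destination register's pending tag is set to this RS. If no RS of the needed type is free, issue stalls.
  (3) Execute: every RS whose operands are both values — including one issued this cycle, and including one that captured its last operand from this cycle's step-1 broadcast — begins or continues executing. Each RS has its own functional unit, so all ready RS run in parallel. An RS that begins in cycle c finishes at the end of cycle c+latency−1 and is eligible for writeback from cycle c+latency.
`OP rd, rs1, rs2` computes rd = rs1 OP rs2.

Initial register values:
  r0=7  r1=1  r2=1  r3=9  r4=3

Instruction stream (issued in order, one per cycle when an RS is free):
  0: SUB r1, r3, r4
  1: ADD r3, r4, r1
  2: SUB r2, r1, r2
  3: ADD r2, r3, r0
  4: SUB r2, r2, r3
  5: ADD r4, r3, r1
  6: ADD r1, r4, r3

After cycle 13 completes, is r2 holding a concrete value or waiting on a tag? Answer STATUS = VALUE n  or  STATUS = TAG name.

STATUS = VALUE 7

c1: issue SUB r1<-Add1 | r0:7,r1:Add1,r2:1,r3:9,r4:3
c2: issue ADD r3<-Add2 | r0:7,r1:Add1,r2:1,r3:Add2,r4:3
c3: issue SUB r2<-Add3 | r0:7,r1:Add1,r2:Add3,r3:Add2,r4:3
c4: CDB Add1=6; issue ADD r2<-Add1 | r0:7,r1:6,r2:Add1,r3:Add2,r4:3
c5: stall | r0:7,r1:6,r2:Add1,r3:Add2,r4:3
c6: stall | r0:7,r1:6,r2:Add1,r3:Add2,r4:3
c7: CDB Add2=9; issue SUB r2<-Add2 | r0:7,r1:6,r2:Add2,r3:9,r4:3
c8: CDB Add3=5; issue ADD r4<-Add3 | r0:7,r1:6,r2:Add2,r3:9,r4:Add3
c9: stall | r0:7,r1:6,r2:Add2,r3:9,r4:Add3
c10: CDB Add1=16; issue ADD r1<-Add1 | r0:7,r1:Add1,r2:Add2,r3:9,r4:Add3
c11: CDB Add3=15 | r0:7,r1:Add1,r2:Add2,r3:9,r4:15
c12: - | r0:7,r1:Add1,r2:Add2,r3:9,r4:15
c13: CDB Add2=7 | r0:7,r1:Add1,r2:7,r3:9,r4:15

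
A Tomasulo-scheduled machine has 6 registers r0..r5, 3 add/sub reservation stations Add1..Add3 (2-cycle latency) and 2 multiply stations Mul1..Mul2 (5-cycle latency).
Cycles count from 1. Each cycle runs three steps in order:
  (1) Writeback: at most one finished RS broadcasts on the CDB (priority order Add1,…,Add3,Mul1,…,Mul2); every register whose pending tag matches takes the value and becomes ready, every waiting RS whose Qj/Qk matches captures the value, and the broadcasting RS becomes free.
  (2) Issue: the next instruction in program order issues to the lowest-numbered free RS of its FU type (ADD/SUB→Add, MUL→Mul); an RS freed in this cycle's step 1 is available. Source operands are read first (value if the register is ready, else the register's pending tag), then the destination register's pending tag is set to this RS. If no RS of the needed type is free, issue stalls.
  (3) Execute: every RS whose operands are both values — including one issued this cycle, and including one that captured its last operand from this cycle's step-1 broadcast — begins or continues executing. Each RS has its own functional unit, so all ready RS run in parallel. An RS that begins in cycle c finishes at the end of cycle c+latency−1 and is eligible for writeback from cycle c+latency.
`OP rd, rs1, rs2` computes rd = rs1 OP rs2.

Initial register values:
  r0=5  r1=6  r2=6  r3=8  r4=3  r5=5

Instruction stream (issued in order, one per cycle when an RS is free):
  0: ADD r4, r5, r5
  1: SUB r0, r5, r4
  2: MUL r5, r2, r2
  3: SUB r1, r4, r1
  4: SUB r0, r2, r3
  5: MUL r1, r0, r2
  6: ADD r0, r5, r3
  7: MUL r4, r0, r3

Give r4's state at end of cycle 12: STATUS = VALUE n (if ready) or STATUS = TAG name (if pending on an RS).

STATUS = TAG Mul1

c1: issue ADD r4<-Add1 | r0:5,r1:6,r2:6,r3:8,r4:Add1,r5:5
c2: issue SUB r0<-Add2 | r0:Add2,r1:6,r2:6,r3:8,r4:Add1,r5:5
c3: CDB Add1=10; issue MUL r5<-Mul1 | r0:Add2,r1:6,r2:6,r3:8,r4:10,r5:Mul1
c4: issue SUB r1<-Add1 | r0:Add2,r1:Add1,r2:6,r3:8,r4:10,r5:Mul1
c5: CDB Add2=-5; issue SUB r0<-Add2 | r0:Add2,r1:Add1,r2:6,r3:8,r4:10,r5:Mul1
c6: CDB Add1=4; issue MUL r1<-Mul2 | r0:Add2,r1:Mul2,r2:6,r3:8,r4:10,r5:Mul1
c7: CDB Add2=-2; issue ADD r0<-Add1 | r0:Add1,r1:Mul2,r2:6,r3:8,r4:10,r5:Mul1
c8: CDB Mul1=36; issue MUL r4<-Mul1 | r0:Add1,r1:Mul2,r2:6,r3:8,r4:Mul1,r5:36
c9: - | r0:Add1,r1:Mul2,r2:6,r3:8,r4:Mul1,r5:36
c10: CDB Add1=44 | r0:44,r1:Mul2,r2:6,r3:8,r4:Mul1,r5:36
c11: - | r0:44,r1:Mul2,r2:6,r3:8,r4:Mul1,r5:36
c12: CDB Mul2=-12 | r0:44,r1:-12,r2:6,r3:8,r4:Mul1,r5:36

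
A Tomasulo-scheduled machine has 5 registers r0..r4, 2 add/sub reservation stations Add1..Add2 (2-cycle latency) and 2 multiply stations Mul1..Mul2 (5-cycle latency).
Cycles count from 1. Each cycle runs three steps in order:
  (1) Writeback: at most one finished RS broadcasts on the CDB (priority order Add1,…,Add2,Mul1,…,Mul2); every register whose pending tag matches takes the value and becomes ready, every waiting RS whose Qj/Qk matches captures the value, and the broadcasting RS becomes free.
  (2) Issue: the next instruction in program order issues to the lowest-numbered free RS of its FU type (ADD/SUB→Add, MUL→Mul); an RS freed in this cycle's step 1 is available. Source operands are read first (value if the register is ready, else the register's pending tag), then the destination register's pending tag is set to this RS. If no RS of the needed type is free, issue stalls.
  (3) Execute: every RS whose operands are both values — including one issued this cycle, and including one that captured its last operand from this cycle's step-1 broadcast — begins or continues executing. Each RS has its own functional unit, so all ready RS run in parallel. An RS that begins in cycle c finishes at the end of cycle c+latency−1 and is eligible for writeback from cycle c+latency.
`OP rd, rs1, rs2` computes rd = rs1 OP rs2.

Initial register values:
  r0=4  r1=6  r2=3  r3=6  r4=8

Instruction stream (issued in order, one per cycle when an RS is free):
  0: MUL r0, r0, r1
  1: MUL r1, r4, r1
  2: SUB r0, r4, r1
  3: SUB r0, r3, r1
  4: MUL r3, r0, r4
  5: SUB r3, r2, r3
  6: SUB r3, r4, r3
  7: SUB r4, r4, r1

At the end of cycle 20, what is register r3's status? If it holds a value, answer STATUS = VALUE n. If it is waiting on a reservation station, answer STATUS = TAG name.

STATUS = VALUE -331

c1: issue MUL r0<-Mul1 | r0:Mul1,r1:6,r2:3,r3:6,r4:8
c2: issue MUL r1<-Mul2 | r0:Mul1,r1:Mul2,r2:3,r3:6,r4:8
c3: issue SUB r0<-Add1 | r0:Add1,r1:Mul2,r2:3,r3:6,r4:8
c4: issue SUB r0<-Add2 | r0:Add2,r1:Mul2,r2:3,r3:6,r4:8
c5: stall | r0:Add2,r1:Mul2,r2:3,r3:6,r4:8
c6: CDB Mul1=24; issue MUL r3<-Mul1 | r0:Add2,r1:Mul2,r2:3,r3:Mul1,r4:8
c7: CDB Mul2=48; stall | r0:Add2,r1:48,r2:3,r3:Mul1,r4:8
c8: stall | r0:Add2,r1:48,r2:3,r3:Mul1,r4:8
c9: CDB Add1=-40; issue SUB r3<-Add1 | r0:Add2,r1:48,r2:3,r3:Add1,r4:8
c10: CDB Add2=-42; issue SUB r3<-Add2 | r0:-42,r1:48,r2:3,r3:Add2,r4:8
c11: stall | r0:-42,r1:48,r2:3,r3:Add2,r4:8
c12: stall | r0:-42,r1:48,r2:3,r3:Add2,r4:8
c13: stall | r0:-42,r1:48,r2:3,r3:Add2,r4:8
c14: stall | r0:-42,r1:48,r2:3,r3:Add2,r4:8
c15: CDB Mul1=-336; stall | r0:-42,r1:48,r2:3,r3:Add2,r4:8
c16: stall | r0:-42,r1:48,r2:3,r3:Add2,r4:8
c17: CDB Add1=339; issue SUB r4<-Add1 | r0:-42,r1:48,r2:3,r3:Add2,r4:Add1
c18: - | r0:-42,r1:48,r2:3,r3:Add2,r4:Add1
c19: CDB Add1=-40 | r0:-42,r1:48,r2:3,r3:Add2,r4:-40
c20: CDB Add2=-331 | r0:-42,r1:48,r2:3,r3:-331,r4:-40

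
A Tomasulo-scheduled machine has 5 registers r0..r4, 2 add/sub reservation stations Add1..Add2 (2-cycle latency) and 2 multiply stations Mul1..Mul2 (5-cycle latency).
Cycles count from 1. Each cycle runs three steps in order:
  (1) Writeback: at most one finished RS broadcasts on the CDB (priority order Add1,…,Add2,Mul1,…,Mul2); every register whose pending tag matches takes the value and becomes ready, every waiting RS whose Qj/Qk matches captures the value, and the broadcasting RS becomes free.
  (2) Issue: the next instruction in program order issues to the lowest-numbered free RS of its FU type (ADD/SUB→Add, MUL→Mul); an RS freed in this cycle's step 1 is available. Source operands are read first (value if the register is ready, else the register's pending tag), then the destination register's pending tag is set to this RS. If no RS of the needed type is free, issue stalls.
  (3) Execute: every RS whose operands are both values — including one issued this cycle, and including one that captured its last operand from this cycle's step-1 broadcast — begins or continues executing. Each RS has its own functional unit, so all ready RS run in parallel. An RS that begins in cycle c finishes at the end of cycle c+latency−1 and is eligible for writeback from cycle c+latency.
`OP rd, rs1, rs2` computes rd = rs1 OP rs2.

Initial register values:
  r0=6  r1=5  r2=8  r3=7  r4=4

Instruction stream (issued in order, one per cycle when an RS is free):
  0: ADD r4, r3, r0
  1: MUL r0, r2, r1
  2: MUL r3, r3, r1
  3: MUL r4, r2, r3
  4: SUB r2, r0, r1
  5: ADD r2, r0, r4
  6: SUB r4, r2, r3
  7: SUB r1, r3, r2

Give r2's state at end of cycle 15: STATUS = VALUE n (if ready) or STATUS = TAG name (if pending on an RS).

STATUS = VALUE 320

cycle 1: issue ADD r4<-Add1 // r0:6,r1:5,r2:8,r3:7,r4:Add1
cycle 2: issue MUL r0<-Mul1 // r0:Mul1,r1:5,r2:8,r3:7,r4:Add1
cycle 3: CDB Add1=13; issue MUL r3<-Mul2 // r0:Mul1,r1:5,r2:8,r3:Mul2,r4:13
cycle 4: stall // r0:Mul1,r1:5,r2:8,r3:Mul2,r4:13
cycle 5: stall // r0:Mul1,r1:5,r2:8,r3:Mul2,r4:13
cycle 6: stall // r0:Mul1,r1:5,r2:8,r3:Mul2,r4:13
cycle 7: CDB Mul1=40; issue MUL r4<-Mul1 // r0:40,r1:5,r2:8,r3:Mul2,r4:Mul1
cycle 8: CDB Mul2=35; issue SUB r2<-Add1 // r0:40,r1:5,r2:Add1,r3:35,r4:Mul1
cycle 9: issue ADD r2<-Add2 // r0:40,r1:5,r2:Add2,r3:35,r4:Mul1
cycle 10: CDB Add1=35; issue SUB r4<-Add1 // r0:40,r1:5,r2:Add2,r3:35,r4:Add1
cycle 11: stall // r0:40,r1:5,r2:Add2,r3:35,r4:Add1
cycle 12: stall // r0:40,r1:5,r2:Add2,r3:35,r4:Add1
cycle 13: CDB Mul1=280; stall // r0:40,r1:5,r2:Add2,r3:35,r4:Add1
cycle 14: stall // r0:40,r1:5,r2:Add2,r3:35,r4:Add1
cycle 15: CDB Add2=320; issue SUB r1<-Add2 // r0:40,r1:Add2,r2:320,r3:35,r4:Add1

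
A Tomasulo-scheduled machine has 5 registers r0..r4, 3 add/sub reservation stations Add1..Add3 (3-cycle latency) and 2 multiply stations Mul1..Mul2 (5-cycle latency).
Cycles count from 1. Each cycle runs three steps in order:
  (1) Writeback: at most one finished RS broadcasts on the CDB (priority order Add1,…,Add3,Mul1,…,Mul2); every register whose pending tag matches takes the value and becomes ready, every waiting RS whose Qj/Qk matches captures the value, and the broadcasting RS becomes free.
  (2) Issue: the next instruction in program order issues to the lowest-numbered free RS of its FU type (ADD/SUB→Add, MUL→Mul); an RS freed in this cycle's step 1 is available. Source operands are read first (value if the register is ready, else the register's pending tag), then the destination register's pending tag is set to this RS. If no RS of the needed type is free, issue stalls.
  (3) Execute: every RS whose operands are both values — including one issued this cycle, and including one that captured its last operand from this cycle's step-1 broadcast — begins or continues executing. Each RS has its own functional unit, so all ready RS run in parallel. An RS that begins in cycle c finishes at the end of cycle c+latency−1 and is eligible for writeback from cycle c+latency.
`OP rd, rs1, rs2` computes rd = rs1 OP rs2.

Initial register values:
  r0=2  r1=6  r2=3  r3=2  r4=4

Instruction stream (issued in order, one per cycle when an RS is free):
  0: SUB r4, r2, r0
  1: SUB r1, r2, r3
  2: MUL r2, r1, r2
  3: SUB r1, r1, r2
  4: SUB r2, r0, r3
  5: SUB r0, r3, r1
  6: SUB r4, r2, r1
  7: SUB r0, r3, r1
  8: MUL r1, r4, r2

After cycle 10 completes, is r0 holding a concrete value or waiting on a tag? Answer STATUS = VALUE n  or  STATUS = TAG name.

STATUS = TAG Add3

  c1: issue SUB r4<-Add1  regs: r0:2,r1:6,r2:3,r3:2,r4:Add1
  c2: issue SUB r1<-Add2  regs: r0:2,r1:Add2,r2:3,r3:2,r4:Add1
  c3: issue MUL r2<-Mul1  regs: r0:2,r1:Add2,r2:Mul1,r3:2,r4:Add1
  c4: CDB Add1=1; issue SUB r1<-Add1  regs: r0:2,r1:Add1,r2:Mul1,r3:2,r4:1
  c5: CDB Add2=1; issue SUB r2<-Add2  regs: r0:2,r1:Add1,r2:Add2,r3:2,r4:1
  c6: issue SUB r0<-Add3  regs: r0:Add3,r1:Add1,r2:Add2,r3:2,r4:1
  c7: stall  regs: r0:Add3,r1:Add1,r2:Add2,r3:2,r4:1
  c8: CDB Add2=0; issue SUB r4<-Add2  regs: r0:Add3,r1:Add1,r2:0,r3:2,r4:Add2
  c9: stall  regs: r0:Add3,r1:Add1,r2:0,r3:2,r4:Add2
  c10: CDB Mul1=3; stall  regs: r0:Add3,r1:Add1,r2:0,r3:2,r4:Add2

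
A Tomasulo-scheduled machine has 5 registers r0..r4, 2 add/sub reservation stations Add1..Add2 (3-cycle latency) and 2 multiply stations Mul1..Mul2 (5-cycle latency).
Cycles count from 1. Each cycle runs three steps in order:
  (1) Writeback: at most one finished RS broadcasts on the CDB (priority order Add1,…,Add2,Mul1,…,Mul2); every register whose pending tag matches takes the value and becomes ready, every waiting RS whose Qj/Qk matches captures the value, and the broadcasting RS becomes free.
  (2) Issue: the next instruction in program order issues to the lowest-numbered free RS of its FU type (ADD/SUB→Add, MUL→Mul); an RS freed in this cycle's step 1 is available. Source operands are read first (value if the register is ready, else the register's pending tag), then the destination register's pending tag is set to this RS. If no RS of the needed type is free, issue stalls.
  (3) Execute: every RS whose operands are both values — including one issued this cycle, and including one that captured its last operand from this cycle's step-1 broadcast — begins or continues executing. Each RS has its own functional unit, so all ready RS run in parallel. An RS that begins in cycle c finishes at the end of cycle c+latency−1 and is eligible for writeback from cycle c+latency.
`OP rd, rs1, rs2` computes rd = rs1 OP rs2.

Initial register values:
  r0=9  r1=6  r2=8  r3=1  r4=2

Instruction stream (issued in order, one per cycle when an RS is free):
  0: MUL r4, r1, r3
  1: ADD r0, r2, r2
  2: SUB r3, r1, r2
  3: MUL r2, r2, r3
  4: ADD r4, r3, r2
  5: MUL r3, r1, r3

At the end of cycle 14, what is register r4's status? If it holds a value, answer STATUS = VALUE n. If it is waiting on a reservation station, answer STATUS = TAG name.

STATUS = VALUE -18

  c1: issue MUL r4<-Mul1  regs: r0:9,r1:6,r2:8,r3:1,r4:Mul1
  c2: issue ADD r0<-Add1  regs: r0:Add1,r1:6,r2:8,r3:1,r4:Mul1
  c3: issue SUB r3<-Add2  regs: r0:Add1,r1:6,r2:8,r3:Add2,r4:Mul1
  c4: issue MUL r2<-Mul2  regs: r0:Add1,r1:6,r2:Mul2,r3:Add2,r4:Mul1
  c5: CDB Add1=16; issue ADD r4<-Add1  regs: r0:16,r1:6,r2:Mul2,r3:Add2,r4:Add1
  c6: CDB Add2=-2; stall  regs: r0:16,r1:6,r2:Mul2,r3:-2,r4:Add1
  c7: CDB Mul1=6; issue MUL r3<-Mul1  regs: r0:16,r1:6,r2:Mul2,r3:Mul1,r4:Add1
  c8: -  regs: r0:16,r1:6,r2:Mul2,r3:Mul1,r4:Add1
  c9: -  regs: r0:16,r1:6,r2:Mul2,r3:Mul1,r4:Add1
  c10: -  regs: r0:16,r1:6,r2:Mul2,r3:Mul1,r4:Add1
  c11: CDB Mul2=-16  regs: r0:16,r1:6,r2:-16,r3:Mul1,r4:Add1
  c12: CDB Mul1=-12  regs: r0:16,r1:6,r2:-16,r3:-12,r4:Add1
  c13: -  regs: r0:16,r1:6,r2:-16,r3:-12,r4:Add1
  c14: CDB Add1=-18  regs: r0:16,r1:6,r2:-16,r3:-12,r4:-18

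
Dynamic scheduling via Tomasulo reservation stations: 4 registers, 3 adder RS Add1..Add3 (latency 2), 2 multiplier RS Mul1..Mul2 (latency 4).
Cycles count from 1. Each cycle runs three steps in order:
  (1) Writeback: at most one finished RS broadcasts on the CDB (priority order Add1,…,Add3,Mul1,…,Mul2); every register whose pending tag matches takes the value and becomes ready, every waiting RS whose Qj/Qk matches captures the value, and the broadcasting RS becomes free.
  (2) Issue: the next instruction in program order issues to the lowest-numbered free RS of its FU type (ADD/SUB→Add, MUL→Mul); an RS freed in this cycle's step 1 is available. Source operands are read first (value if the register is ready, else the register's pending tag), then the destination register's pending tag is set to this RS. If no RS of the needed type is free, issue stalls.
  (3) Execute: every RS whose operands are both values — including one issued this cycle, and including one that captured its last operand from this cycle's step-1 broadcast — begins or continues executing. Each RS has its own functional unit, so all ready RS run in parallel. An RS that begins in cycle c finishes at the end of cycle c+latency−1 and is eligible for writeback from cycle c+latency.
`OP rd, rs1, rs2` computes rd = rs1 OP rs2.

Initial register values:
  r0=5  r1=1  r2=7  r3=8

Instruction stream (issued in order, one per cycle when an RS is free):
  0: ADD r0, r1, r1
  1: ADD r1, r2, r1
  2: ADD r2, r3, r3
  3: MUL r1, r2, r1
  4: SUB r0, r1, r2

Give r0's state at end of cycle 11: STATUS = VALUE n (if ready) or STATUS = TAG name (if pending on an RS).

cycle 1: issue ADD r0<-Add1 // r0:Add1,r1:1,r2:7,r3:8
cycle 2: issue ADD r1<-Add2 // r0:Add1,r1:Add2,r2:7,r3:8
cycle 3: CDB Add1=2; issue ADD r2<-Add1 // r0:2,r1:Add2,r2:Add1,r3:8
cycle 4: CDB Add2=8; issue MUL r1<-Mul1 // r0:2,r1:Mul1,r2:Add1,r3:8
cycle 5: CDB Add1=16; issue SUB r0<-Add1 // r0:Add1,r1:Mul1,r2:16,r3:8
cycle 6: - // r0:Add1,r1:Mul1,r2:16,r3:8
cycle 7: - // r0:Add1,r1:Mul1,r2:16,r3:8
cycle 8: - // r0:Add1,r1:Mul1,r2:16,r3:8
cycle 9: CDB Mul1=128 // r0:Add1,r1:128,r2:16,r3:8
cycle 10: - // r0:Add1,r1:128,r2:16,r3:8
cycle 11: CDB Add1=112 // r0:112,r1:128,r2:16,r3:8

STATUS = VALUE 112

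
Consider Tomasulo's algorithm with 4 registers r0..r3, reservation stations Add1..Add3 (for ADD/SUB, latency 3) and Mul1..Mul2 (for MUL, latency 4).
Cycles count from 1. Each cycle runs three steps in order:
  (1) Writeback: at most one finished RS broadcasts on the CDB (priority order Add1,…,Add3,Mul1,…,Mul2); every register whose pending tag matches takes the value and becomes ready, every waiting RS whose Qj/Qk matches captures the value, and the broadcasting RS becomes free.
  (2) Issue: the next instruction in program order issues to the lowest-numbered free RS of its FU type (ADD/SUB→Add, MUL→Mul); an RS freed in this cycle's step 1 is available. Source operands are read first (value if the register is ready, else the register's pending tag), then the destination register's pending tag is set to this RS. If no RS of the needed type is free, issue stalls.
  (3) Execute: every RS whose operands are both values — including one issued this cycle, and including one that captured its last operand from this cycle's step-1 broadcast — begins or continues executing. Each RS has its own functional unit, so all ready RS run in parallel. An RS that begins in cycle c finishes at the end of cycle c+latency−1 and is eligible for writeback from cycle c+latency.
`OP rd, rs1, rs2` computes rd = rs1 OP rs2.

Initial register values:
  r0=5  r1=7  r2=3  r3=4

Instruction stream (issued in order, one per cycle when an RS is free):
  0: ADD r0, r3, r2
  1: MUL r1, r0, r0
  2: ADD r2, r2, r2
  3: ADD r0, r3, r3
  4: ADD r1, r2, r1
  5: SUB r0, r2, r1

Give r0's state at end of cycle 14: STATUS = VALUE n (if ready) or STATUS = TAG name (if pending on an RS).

STATUS = VALUE -49

  c1: issue ADD r0<-Add1  regs: r0:Add1,r1:7,r2:3,r3:4
  c2: issue MUL r1<-Mul1  regs: r0:Add1,r1:Mul1,r2:3,r3:4
  c3: issue ADD r2<-Add2  regs: r0:Add1,r1:Mul1,r2:Add2,r3:4
  c4: CDB Add1=7; issue ADD r0<-Add1  regs: r0:Add1,r1:Mul1,r2:Add2,r3:4
  c5: issue ADD r1<-Add3  regs: r0:Add1,r1:Add3,r2:Add2,r3:4
  c6: CDB Add2=6; issue SUB r0<-Add2  regs: r0:Add2,r1:Add3,r2:6,r3:4
  c7: CDB Add1=8  regs: r0:Add2,r1:Add3,r2:6,r3:4
  c8: CDB Mul1=49  regs: r0:Add2,r1:Add3,r2:6,r3:4
  c9: -  regs: r0:Add2,r1:Add3,r2:6,r3:4
  c10: -  regs: r0:Add2,r1:Add3,r2:6,r3:4
  c11: CDB Add3=55  regs: r0:Add2,r1:55,r2:6,r3:4
  c12: -  regs: r0:Add2,r1:55,r2:6,r3:4
  c13: -  regs: r0:Add2,r1:55,r2:6,r3:4
  c14: CDB Add2=-49  regs: r0:-49,r1:55,r2:6,r3:4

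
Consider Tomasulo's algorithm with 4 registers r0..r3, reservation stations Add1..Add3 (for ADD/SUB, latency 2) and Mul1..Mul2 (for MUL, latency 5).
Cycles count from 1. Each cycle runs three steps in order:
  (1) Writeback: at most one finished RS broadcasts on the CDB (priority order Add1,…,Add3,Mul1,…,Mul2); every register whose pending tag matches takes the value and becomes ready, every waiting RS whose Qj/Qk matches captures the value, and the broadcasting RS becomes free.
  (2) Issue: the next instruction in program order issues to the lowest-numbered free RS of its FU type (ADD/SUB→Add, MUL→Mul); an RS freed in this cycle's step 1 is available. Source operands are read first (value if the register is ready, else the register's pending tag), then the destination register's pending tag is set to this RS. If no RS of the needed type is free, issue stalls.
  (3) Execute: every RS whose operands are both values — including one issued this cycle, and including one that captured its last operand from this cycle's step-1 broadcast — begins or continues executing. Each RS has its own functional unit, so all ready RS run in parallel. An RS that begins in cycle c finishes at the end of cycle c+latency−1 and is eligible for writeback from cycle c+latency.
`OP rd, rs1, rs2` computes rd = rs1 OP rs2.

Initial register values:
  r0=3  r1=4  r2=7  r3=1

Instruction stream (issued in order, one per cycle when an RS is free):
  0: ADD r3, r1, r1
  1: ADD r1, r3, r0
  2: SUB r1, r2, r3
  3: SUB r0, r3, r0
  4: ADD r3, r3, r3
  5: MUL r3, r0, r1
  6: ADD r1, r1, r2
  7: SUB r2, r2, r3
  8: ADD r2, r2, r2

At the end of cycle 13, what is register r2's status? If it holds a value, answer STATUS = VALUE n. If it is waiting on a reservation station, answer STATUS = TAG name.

cycle 1: issue ADD r3<-Add1 // r0:3,r1:4,r2:7,r3:Add1
cycle 2: issue ADD r1<-Add2 // r0:3,r1:Add2,r2:7,r3:Add1
cycle 3: CDB Add1=8; issue SUB r1<-Add1 // r0:3,r1:Add1,r2:7,r3:8
cycle 4: issue SUB r0<-Add3 // r0:Add3,r1:Add1,r2:7,r3:8
cycle 5: CDB Add1=-1; issue ADD r3<-Add1 // r0:Add3,r1:-1,r2:7,r3:Add1
cycle 6: CDB Add2=11; issue MUL r3<-Mul1 // r0:Add3,r1:-1,r2:7,r3:Mul1
cycle 7: CDB Add1=16; issue ADD r1<-Add1 // r0:Add3,r1:Add1,r2:7,r3:Mul1
cycle 8: CDB Add3=5; issue SUB r2<-Add2 // r0:5,r1:Add1,r2:Add2,r3:Mul1
cycle 9: CDB Add1=6; issue ADD r2<-Add1 // r0:5,r1:6,r2:Add1,r3:Mul1
cycle 10: - // r0:5,r1:6,r2:Add1,r3:Mul1
cycle 11: - // r0:5,r1:6,r2:Add1,r3:Mul1
cycle 12: - // r0:5,r1:6,r2:Add1,r3:Mul1
cycle 13: CDB Mul1=-5 // r0:5,r1:6,r2:Add1,r3:-5

STATUS = TAG Add1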